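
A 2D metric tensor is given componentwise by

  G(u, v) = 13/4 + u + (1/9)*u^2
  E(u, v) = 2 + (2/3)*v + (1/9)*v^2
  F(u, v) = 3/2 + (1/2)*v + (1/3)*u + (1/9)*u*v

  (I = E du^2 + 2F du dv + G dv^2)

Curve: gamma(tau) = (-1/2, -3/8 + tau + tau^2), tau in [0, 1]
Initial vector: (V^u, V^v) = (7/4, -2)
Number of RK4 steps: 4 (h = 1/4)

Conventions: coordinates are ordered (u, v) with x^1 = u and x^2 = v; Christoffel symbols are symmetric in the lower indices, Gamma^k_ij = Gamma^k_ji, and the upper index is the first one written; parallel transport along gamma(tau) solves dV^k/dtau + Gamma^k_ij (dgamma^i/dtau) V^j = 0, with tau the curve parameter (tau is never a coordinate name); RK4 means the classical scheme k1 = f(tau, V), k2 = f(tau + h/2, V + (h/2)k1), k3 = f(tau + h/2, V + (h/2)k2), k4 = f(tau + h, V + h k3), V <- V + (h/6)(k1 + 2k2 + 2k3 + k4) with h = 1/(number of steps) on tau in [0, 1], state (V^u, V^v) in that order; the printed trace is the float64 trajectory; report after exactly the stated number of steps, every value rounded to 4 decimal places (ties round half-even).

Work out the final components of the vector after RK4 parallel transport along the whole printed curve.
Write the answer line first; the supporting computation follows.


Answer: V^u = 1.4510, V^v = -2.3387

gamma'(tau) = (0, 1 + 2*tau); f(tau, V)^k = -Gamma^k_ij(gamma(tau)) gamma'^i(tau) V^j; h = 1/4; intermediate values shown to 6 dp
curve data and Christoffel symbols at the stage parameters:
  tau = 0.000000: gamma = (-0.500000, -0.375000), gamma' = (0.000000, 1.000000); Gamma_uuu = 0.000000, Gamma_uuv = 0.082313, Gamma_uvv = 0.000000, Gamma_vuu = 0.000000, Gamma_vuv = 0.125429, Gamma_vvv = 0.000000
  tau = 0.125000: gamma = (-0.500000, -0.234375), gamma' = (0.000000, 1.250000); Gamma_uuu = 0.000000, Gamma_uuv = 0.084709, Gamma_uvv = 0.000000, Gamma_vuu = 0.000000, Gamma_vuv = 0.122516, Gamma_vvv = 0.000000
  tau = 0.250000: gamma = (-0.500000, -0.062500), gamma' = (0.000000, 1.500000); Gamma_uuu = 0.000000, Gamma_uuv = 0.087350, Gamma_uvv = 0.000000, Gamma_vuu = 0.000000, Gamma_vuv = 0.118945, Gamma_vvv = 0.000000
  tau = 0.375000: gamma = (-0.500000, 0.140625), gamma' = (0.000000, 1.750000); Gamma_uuu = 0.000000, Gamma_uuv = 0.090083, Gamma_uvv = 0.000000, Gamma_vuu = 0.000000, Gamma_vuv = 0.114733, Gamma_vvv = 0.000000
  tau = 0.500000: gamma = (-0.500000, 0.375000), gamma' = (0.000000, 2.000000); Gamma_uuu = 0.000000, Gamma_uuv = 0.092744, Gamma_uvv = 0.000000, Gamma_vuu = 0.000000, Gamma_vuv = 0.109918, Gamma_vvv = 0.000000
  tau = 0.625000: gamma = (-0.500000, 0.640625), gamma' = (0.000000, 2.250000); Gamma_uuu = 0.000000, Gamma_uuv = 0.095169, Gamma_uvv = 0.000000, Gamma_vuu = 0.000000, Gamma_vuv = 0.104564, Gamma_vvv = 0.000000
  tau = 0.750000: gamma = (-0.500000, 0.937500), gamma' = (0.000000, 2.500000); Gamma_uuu = 0.000000, Gamma_uuv = 0.097213, Gamma_uvv = 0.000000, Gamma_vuu = 0.000000, Gamma_vuv = 0.098756, Gamma_vvv = 0.000000
  tau = 0.875000: gamma = (-0.500000, 1.265625), gamma' = (0.000000, 2.750000); Gamma_uuu = 0.000000, Gamma_uuv = 0.098751, Gamma_uvv = 0.000000, Gamma_vuu = 0.000000, Gamma_vuv = 0.092602, Gamma_vvv = 0.000000
  tau = 1.000000: gamma = (-0.500000, 1.625000), gamma' = (0.000000, 3.000000); Gamma_uuu = 0.000000, Gamma_uuv = 0.099697, Gamma_uvv = 0.000000, Gamma_vuu = 0.000000, Gamma_vuv = 0.086224, Gamma_vvv = 0.000000
step 0: V^u = 1.7500, V^v = -2.0000
step 1: k1 = (-0.144047, -0.219500), k2 = (-0.183394, -0.265247), k3 = (-0.182873, -0.264494), k4 = (-0.223305, -0.304074); V <- V + (h/6)(k1 + 2k2 + 2k3 + k4): V^u = 1.7042, V^v = -2.0660
step 2: k1 = (-0.223290, -0.304055), k2 = (-0.264256, -0.336564), k3 = (-0.263448, -0.335536), k4 = (-0.303886, -0.360161); V <- V + (h/6)(k1 + 2k2 + 2k3 + k4): V^u = 1.6382, V^v = -2.1496
step 3: k1 = (-0.303871, -0.360143), k2 = (-0.342663, -0.376488), k3 = (-0.341624, -0.375347), k4 = (-0.377386, -0.383376); V <- V + (h/6)(k1 + 2k2 + 2k3 + k4): V^u = 1.5528, V^v = -2.2433
step 4: k1 = (-0.377385, -0.383376), k2 = (-0.408884, -0.383422), k3 = (-0.407814, -0.382419), k4 = (-0.433941, -0.375300); V <- V + (h/6)(k1 + 2k2 + 2k3 + k4): V^u = 1.4510, V^v = -2.3387


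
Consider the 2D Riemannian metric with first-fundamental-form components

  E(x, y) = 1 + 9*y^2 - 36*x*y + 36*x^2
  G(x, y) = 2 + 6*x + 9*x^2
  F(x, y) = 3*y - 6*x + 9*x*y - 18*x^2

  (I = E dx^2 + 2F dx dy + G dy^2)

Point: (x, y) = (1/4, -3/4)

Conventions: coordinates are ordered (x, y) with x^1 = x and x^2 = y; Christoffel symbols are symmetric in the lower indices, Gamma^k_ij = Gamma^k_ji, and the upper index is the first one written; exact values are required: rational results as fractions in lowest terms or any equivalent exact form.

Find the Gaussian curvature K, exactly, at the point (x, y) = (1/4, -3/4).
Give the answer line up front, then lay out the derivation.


Answer: K = -576/21025

E = 241/16, F = -105/16, G = 65/16, EG - F^2 = 145/8 at the point
E_x = 45, E_y = -45/2, F_x = -87/4, F_y = 21/4, G_x = 21/2, G_y = 0
E_yy = 18, F_xy = 9, G_xx = 18
K follows from Brioschi's formula, (det M1 - det M2)/(EG - F^2)^2.
M1 = [[-E_yy/2 + F_xy - G_xx/2, E_x/2, F_x - E_y/2], [F_y - G_x/2, E, F], [G_y/2, F, G]] = [[-9, 45/2, -21/2], [0, 241/16, -105/16], [0, -105/16, 65/16]]; det M1 = -1305/8
M2 = [[0, E_y/2, G_x/2], [E_y/2, E, F], [G_x/2, F, G]] = [[0, -45/4, 21/4], [-45/4, 241/16, -105/16], [21/4, -105/16, 65/16]]; det M2 = -1233/8
det M1 - det M2 = -9; K = -9 / (145/8)^2 = -576/21025


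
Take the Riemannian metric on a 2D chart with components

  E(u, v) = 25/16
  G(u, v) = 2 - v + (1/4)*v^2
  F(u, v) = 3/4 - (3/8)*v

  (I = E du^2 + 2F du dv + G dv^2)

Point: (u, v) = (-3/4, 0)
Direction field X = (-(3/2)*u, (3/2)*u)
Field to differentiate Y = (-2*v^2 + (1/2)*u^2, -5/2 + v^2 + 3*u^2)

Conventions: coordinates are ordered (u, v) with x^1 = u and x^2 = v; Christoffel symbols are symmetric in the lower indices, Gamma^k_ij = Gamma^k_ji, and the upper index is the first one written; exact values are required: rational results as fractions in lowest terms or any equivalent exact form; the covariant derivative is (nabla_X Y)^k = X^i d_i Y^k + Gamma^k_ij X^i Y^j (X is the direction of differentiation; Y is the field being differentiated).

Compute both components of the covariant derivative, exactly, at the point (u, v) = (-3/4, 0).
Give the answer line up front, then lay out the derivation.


Answer: (nabla_X Y)^u = -2565/2624, (nabla_X Y)^v = -1719/328

E = 25/16, F = 3/4, G = 2 at the point
E_u = 0, E_v = 0, F_u = 0, F_v = -3/8, G_u = 0, G_v = -1
EG - F^2 = 41/16;  g^inv = (16/41) * [[2, -3/4], [-3/4, 25/16]]
first-kind symbols [ij,l] = (1/2)(d_i g_jl + d_j g_il - d_l g_ij): [uu,u] = E_u/2 = 0, [uu,v] = F_u - E_v/2 = 0, [uv,u] = E_v/2 = 0, [uv,v] = G_u/2 = 0, [vv,u] = F_v - G_u/2 = -3/8, [vv,v] = G_v/2 = -1/2
Gamma^u_ij = (G*[ij,u] - F*[ij,v])/(EG - F^2), Gamma^v_ij = (E*[ij,v] - F*[ij,u])/(EG - F^2)
Gamma_uuu = 0, Gamma_uuv = 0, Gamma_uvv = -6/41, Gamma_vuu = 0, Gamma_vuv = 0, Gamma_vvv = -8/41
X = (9/8, -9/8), Y = (9/32, -13/16) at the point


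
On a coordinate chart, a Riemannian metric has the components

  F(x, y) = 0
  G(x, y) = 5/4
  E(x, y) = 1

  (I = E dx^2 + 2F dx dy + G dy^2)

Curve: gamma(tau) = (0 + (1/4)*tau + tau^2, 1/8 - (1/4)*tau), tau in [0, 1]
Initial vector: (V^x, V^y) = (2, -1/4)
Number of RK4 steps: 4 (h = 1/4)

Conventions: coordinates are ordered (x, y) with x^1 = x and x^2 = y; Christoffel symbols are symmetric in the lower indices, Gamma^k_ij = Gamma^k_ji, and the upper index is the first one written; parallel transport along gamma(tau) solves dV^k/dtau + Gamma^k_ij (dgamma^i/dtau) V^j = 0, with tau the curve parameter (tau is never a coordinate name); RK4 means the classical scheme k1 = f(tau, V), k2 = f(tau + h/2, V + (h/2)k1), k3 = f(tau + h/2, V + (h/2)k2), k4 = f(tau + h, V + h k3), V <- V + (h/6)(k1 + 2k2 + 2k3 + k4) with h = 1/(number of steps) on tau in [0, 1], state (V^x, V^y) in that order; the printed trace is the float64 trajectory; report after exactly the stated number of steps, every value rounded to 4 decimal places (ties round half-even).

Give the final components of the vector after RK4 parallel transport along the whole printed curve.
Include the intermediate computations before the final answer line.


gamma'(tau) = (1/4 + 2*tau, -1/4); f(tau, V)^k = -Gamma^k_ij(gamma(tau)) gamma'^i(tau) V^j; h = 1/4; intermediate values shown to 6 dp
curve data and Christoffel symbols at the stage parameters:
  tau = 0.000000: gamma = (0.000000, 0.125000), gamma' = (0.250000, -0.250000); Gamma_xxx = 0.000000, Gamma_xxy = 0.000000, Gamma_xyy = 0.000000, Gamma_yxx = 0.000000, Gamma_yxy = 0.000000, Gamma_yyy = 0.000000
  tau = 0.125000: gamma = (0.046875, 0.093750), gamma' = (0.500000, -0.250000); Gamma_xxx = 0.000000, Gamma_xxy = 0.000000, Gamma_xyy = 0.000000, Gamma_yxx = 0.000000, Gamma_yxy = 0.000000, Gamma_yyy = 0.000000
  tau = 0.250000: gamma = (0.125000, 0.062500), gamma' = (0.750000, -0.250000); Gamma_xxx = 0.000000, Gamma_xxy = 0.000000, Gamma_xyy = 0.000000, Gamma_yxx = 0.000000, Gamma_yxy = 0.000000, Gamma_yyy = 0.000000
  tau = 0.375000: gamma = (0.234375, 0.031250), gamma' = (1.000000, -0.250000); Gamma_xxx = 0.000000, Gamma_xxy = 0.000000, Gamma_xyy = 0.000000, Gamma_yxx = 0.000000, Gamma_yxy = 0.000000, Gamma_yyy = 0.000000
  tau = 0.500000: gamma = (0.375000, 0.000000), gamma' = (1.250000, -0.250000); Gamma_xxx = 0.000000, Gamma_xxy = 0.000000, Gamma_xyy = 0.000000, Gamma_yxx = 0.000000, Gamma_yxy = 0.000000, Gamma_yyy = 0.000000
  tau = 0.625000: gamma = (0.546875, -0.031250), gamma' = (1.500000, -0.250000); Gamma_xxx = 0.000000, Gamma_xxy = 0.000000, Gamma_xyy = 0.000000, Gamma_yxx = 0.000000, Gamma_yxy = 0.000000, Gamma_yyy = 0.000000
  tau = 0.750000: gamma = (0.750000, -0.062500), gamma' = (1.750000, -0.250000); Gamma_xxx = 0.000000, Gamma_xxy = 0.000000, Gamma_xyy = 0.000000, Gamma_yxx = 0.000000, Gamma_yxy = 0.000000, Gamma_yyy = 0.000000
  tau = 0.875000: gamma = (0.984375, -0.093750), gamma' = (2.000000, -0.250000); Gamma_xxx = 0.000000, Gamma_xxy = 0.000000, Gamma_xyy = 0.000000, Gamma_yxx = 0.000000, Gamma_yxy = 0.000000, Gamma_yyy = 0.000000
  tau = 1.000000: gamma = (1.250000, -0.125000), gamma' = (2.250000, -0.250000); Gamma_xxx = 0.000000, Gamma_xxy = 0.000000, Gamma_xyy = 0.000000, Gamma_yxx = 0.000000, Gamma_yxy = 0.000000, Gamma_yyy = 0.000000
step 0: V^x = 2.0000, V^y = -0.2500
step 1: k1 = (0.000000, 0.000000), k2 = (0.000000, 0.000000), k3 = (0.000000, 0.000000), k4 = (0.000000, 0.000000); V <- V + (h/6)(k1 + 2k2 + 2k3 + k4): V^x = 2.0000, V^y = -0.2500
step 2: k1 = (0.000000, 0.000000), k2 = (0.000000, 0.000000), k3 = (0.000000, 0.000000), k4 = (0.000000, 0.000000); V <- V + (h/6)(k1 + 2k2 + 2k3 + k4): V^x = 2.0000, V^y = -0.2500
step 3: k1 = (0.000000, 0.000000), k2 = (0.000000, 0.000000), k3 = (0.000000, 0.000000), k4 = (0.000000, 0.000000); V <- V + (h/6)(k1 + 2k2 + 2k3 + k4): V^x = 2.0000, V^y = -0.2500
step 4: k1 = (0.000000, 0.000000), k2 = (0.000000, 0.000000), k3 = (0.000000, 0.000000), k4 = (0.000000, 0.000000); V <- V + (h/6)(k1 + 2k2 + 2k3 + k4): V^x = 2.0000, V^y = -0.2500

Answer: V^x = 2.0000, V^y = -0.2500


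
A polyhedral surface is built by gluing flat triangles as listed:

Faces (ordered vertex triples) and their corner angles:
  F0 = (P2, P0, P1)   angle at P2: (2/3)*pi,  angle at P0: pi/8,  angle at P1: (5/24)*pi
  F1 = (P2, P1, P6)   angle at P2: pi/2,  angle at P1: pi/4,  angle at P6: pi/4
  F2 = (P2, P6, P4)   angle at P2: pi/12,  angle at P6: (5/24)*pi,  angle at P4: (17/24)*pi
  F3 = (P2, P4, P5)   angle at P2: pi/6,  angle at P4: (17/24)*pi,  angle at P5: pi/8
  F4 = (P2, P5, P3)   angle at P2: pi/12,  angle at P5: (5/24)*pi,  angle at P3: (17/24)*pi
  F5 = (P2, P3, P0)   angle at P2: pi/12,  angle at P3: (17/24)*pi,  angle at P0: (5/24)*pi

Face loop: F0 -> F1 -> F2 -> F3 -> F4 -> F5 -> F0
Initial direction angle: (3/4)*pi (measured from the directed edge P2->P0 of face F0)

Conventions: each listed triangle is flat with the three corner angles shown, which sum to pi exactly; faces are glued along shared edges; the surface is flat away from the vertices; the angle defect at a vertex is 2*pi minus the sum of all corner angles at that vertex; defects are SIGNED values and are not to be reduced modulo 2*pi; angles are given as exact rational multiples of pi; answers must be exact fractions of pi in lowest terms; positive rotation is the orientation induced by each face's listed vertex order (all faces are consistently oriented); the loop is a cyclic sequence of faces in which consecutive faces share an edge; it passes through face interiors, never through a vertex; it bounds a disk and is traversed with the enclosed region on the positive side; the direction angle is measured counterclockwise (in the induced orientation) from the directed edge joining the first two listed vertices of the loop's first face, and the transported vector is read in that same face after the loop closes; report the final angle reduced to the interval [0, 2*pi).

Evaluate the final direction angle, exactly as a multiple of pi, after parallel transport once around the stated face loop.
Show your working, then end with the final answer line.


enclosed vertex P2: corner angles sum to (19/12)*pi, defect = 2*pi - (19/12)*pi = (5/12)*pi
transport around the loop rotates by the sum of enclosed defects; add to the initial angle mod 2*pi
final angle = (3/4)*pi + (5/12)*pi = (7/6)*pi (mod 2*pi)

Answer: final direction angle = (7/6)*pi


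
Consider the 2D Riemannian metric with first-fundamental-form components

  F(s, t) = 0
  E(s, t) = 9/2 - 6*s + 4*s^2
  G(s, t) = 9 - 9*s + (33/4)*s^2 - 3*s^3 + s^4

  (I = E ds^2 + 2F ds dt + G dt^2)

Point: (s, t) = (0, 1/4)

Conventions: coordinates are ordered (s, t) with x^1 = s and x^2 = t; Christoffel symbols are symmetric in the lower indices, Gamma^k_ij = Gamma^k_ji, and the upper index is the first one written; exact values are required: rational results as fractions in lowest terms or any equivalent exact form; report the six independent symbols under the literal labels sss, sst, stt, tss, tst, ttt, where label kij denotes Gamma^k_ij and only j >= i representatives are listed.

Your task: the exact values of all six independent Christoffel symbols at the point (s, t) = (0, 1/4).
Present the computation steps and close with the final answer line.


E = 9/2, F = 0, G = 9 at the point
E_s = -6, E_t = 0, F_s = 0, F_t = 0, G_s = -9, G_t = 0
EG - F^2 = 81/2;  g^inv = (2/81) * [[9, 0], [0, 9/2]]
first-kind symbols [ij,l] = (1/2)(d_i g_jl + d_j g_il - d_l g_ij): [ss,s] = E_s/2 = -3, [ss,t] = F_s - E_t/2 = 0, [st,s] = E_t/2 = 0, [st,t] = G_s/2 = -9/2, [tt,s] = F_t - G_s/2 = 9/2, [tt,t] = G_t/2 = 0
Gamma^s_ij = (G*[ij,s] - F*[ij,t])/(EG - F^2), Gamma^t_ij = (E*[ij,t] - F*[ij,s])/(EG - F^2)

Answer: Gamma_sss = -2/3, Gamma_sst = 0, Gamma_stt = 1, Gamma_tss = 0, Gamma_tst = -1/2, Gamma_ttt = 0


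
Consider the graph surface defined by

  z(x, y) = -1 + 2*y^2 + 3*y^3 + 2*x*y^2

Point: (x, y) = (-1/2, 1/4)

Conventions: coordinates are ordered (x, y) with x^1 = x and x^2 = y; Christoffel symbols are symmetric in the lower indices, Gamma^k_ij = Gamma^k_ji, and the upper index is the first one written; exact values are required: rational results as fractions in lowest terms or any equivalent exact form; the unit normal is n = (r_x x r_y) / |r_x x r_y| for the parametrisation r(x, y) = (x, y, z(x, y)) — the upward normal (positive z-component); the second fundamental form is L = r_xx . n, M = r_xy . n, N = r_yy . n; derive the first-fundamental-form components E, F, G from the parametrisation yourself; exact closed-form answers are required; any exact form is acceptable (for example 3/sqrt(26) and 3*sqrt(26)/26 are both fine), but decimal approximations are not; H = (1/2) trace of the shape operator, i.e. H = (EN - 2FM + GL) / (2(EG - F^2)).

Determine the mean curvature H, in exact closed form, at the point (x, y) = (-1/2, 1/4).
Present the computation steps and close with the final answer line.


z_x = 1/8, z_y = 17/16, z_xx = 0, z_xy = 1, z_yy = 13/2
E = 65/64, F = 17/128, G = 545/256; answer radicand W^2 = 549/256
unnormalised second-form numerators: l = 0, m = 1, n = 13/2; L = l/sqrt(549/256), and similarly M = m/sqrt(W^2), N = n/sqrt(W^2)
H = (E*n - 2*F*m + G*l) / (2*(EG - F^2)*sqrt(W^2)); E*n - 2*F*m + G*l = 811/128, EG - F^2 = 549/256, so H = (811/549)/sqrt(549/256)

Answer: H = 12976*sqrt(61)/100467


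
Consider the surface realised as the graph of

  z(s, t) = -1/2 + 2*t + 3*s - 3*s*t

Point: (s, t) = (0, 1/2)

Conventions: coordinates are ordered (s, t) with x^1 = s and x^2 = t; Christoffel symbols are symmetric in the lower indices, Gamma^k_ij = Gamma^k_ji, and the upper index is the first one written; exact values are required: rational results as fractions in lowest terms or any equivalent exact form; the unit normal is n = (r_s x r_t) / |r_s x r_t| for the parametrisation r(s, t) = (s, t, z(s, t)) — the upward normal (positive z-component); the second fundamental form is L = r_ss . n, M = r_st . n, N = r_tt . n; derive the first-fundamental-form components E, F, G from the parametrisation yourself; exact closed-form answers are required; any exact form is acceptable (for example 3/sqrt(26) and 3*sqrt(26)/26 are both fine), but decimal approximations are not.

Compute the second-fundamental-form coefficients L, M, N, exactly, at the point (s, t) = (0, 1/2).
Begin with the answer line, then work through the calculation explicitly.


Answer: L = 0, M = -6*sqrt(29)/29, N = 0

z_s = 3/2, z_t = 2, z_ss = 0, z_st = -3, z_tt = 0
E = 13/4, F = 3, G = 5; answer radicand W^2 = 29/4
unnormalised second-form numerators: l = 0, m = -3, n = 0; L = l/sqrt(29/4), and similarly M = m/sqrt(W^2), N = n/sqrt(W^2)


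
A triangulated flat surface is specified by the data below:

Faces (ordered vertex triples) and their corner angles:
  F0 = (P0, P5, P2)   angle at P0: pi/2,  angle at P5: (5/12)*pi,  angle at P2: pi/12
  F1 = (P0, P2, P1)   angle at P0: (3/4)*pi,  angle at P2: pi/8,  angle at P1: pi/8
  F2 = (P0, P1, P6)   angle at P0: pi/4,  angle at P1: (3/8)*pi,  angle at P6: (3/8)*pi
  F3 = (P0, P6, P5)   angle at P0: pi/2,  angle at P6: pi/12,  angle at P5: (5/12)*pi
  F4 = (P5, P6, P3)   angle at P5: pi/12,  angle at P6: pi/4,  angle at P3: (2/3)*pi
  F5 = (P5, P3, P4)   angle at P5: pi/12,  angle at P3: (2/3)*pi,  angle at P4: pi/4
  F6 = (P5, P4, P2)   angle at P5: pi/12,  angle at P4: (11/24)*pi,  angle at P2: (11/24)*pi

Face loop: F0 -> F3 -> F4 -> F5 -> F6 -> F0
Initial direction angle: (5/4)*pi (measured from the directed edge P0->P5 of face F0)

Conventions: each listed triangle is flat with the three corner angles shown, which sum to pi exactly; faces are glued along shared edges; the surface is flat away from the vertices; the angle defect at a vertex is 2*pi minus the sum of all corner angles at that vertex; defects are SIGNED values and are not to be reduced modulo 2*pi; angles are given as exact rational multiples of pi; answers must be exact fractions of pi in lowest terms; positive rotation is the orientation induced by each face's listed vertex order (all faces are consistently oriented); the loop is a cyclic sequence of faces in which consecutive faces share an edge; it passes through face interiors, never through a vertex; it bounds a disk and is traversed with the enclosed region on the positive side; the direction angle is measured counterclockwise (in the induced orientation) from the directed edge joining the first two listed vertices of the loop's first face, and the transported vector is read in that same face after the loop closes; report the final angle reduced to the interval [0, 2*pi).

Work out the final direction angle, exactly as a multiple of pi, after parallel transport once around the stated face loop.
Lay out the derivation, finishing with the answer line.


enclosed vertex P5: corner angles sum to (13/12)*pi, defect = 2*pi - (13/12)*pi = (11/12)*pi
the rotation equals the total enclosed defect, so the final angle is initial + defects (mod 2*pi)
final angle = (5/4)*pi + (11/12)*pi = pi/6 (mod 2*pi)

Answer: final direction angle = pi/6


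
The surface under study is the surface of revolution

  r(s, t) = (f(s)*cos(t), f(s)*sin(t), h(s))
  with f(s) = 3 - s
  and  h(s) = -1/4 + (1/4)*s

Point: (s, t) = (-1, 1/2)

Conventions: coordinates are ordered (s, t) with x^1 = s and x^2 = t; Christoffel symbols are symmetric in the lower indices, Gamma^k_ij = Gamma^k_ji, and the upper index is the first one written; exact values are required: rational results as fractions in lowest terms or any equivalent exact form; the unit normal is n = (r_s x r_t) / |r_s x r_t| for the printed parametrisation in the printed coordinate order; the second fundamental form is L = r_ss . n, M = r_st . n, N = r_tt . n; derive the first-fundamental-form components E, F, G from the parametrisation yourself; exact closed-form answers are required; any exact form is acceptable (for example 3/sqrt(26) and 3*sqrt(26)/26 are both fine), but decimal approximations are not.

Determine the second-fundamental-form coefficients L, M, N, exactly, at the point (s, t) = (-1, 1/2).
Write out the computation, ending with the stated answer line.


f = 4, f' = -1, f'' = 0, h' = 1/4, h'' = 0
E = 17/16, F = 0, G = 16; answer radicand W^2 = 17/16
unnormalised second-form numerators: l = 0, m = 0, n = 1; L = l/sqrt(17/16), and similarly M = m/sqrt(W^2), N = n/sqrt(W^2)

Answer: L = 0, M = 0, N = 4*sqrt(17)/17


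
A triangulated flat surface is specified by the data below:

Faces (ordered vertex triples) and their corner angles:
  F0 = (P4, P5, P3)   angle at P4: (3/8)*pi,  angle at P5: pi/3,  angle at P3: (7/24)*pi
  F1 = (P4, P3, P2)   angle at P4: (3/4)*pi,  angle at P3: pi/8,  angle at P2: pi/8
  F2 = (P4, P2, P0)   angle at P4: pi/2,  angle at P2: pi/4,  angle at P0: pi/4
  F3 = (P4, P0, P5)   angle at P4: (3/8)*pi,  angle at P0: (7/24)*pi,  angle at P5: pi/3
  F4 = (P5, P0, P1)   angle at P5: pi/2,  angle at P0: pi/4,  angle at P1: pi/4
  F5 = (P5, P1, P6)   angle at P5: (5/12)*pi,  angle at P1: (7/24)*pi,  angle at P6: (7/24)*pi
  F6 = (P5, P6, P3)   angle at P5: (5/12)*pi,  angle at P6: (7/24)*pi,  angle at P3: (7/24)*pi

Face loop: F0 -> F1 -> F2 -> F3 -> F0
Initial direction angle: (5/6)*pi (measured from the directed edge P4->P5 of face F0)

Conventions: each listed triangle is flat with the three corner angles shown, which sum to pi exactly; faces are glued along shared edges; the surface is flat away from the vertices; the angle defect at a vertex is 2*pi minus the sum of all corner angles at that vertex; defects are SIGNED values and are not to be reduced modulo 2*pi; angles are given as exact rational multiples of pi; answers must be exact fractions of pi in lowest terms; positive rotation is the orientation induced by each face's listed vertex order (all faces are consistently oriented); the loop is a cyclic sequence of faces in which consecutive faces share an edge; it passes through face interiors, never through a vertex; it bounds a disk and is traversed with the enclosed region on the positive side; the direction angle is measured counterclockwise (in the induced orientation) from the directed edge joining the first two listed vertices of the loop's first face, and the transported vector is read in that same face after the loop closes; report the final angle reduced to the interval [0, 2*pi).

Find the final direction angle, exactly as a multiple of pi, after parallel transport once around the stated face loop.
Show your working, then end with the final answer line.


enclosed vertex P4: corner angles sum to 2*pi, defect = 2*pi - 2*pi = 0
transport around the loop rotates by the sum of enclosed defects; add to the initial angle mod 2*pi
final angle = (5/6)*pi + 0 = (5/6)*pi (mod 2*pi)

Answer: final direction angle = (5/6)*pi


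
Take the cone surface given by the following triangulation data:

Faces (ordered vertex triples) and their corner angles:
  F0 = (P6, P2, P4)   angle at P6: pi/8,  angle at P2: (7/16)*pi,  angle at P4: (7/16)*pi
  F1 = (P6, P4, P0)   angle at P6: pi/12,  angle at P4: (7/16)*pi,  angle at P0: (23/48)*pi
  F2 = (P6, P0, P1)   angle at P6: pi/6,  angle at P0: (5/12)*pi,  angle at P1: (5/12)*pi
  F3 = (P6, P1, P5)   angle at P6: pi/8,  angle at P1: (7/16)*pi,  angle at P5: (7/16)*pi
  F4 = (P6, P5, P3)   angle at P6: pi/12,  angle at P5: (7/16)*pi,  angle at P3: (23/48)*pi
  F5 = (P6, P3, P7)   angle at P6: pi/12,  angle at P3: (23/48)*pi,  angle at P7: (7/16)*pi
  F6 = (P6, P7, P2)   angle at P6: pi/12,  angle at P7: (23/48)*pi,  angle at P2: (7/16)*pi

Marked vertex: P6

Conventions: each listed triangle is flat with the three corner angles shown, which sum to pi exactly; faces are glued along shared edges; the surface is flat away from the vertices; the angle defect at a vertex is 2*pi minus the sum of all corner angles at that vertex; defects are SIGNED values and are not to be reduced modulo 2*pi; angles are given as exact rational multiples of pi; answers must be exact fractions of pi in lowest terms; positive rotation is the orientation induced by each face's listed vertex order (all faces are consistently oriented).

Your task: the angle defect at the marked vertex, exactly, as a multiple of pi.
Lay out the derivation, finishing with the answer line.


Sum of corner angles at P6: (3/4)*pi
defect = 2*pi - (3/4)*pi

Answer: defect(P6) = (5/4)*pi


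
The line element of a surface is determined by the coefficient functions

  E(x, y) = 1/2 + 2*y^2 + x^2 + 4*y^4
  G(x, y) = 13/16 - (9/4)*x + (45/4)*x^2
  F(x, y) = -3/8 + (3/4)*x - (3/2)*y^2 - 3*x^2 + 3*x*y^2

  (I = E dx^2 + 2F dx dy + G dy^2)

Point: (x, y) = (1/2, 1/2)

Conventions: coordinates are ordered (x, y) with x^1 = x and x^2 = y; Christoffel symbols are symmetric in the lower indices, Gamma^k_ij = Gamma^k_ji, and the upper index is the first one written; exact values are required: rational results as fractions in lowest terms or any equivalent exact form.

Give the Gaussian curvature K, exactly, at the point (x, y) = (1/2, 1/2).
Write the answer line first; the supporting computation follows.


Answer: K = -1052/2601

E = 3/2, F = -3/4, G = 5/2, EG - F^2 = 51/16 at the point
E_x = 1, E_y = 4, F_x = -3/2, F_y = 0, G_x = 9, G_y = 0
E_yy = 16, F_xy = 3, G_xx = 45/2
K follows from Brioschi's formula, (det M1 - det M2)/(EG - F^2)^2.
M1 = [[-E_yy/2 + F_xy - G_xx/2, E_x/2, F_x - E_y/2], [F_y - G_x/2, E, F], [G_y/2, F, G]] = [[-65/4, 1/2, -7/2], [-9/2, 3/2, -3/4], [0, -3/4, 5/2]]; det M1 = -3711/64
M2 = [[0, E_y/2, G_x/2], [E_y/2, E, F], [G_x/2, F, G]] = [[0, 2, 9/2], [2, 3/2, -3/4], [9/2, -3/4, 5/2]]; det M2 = -431/8
det M1 - det M2 = -263/64; K = -263/64 / (51/16)^2 = -1052/2601


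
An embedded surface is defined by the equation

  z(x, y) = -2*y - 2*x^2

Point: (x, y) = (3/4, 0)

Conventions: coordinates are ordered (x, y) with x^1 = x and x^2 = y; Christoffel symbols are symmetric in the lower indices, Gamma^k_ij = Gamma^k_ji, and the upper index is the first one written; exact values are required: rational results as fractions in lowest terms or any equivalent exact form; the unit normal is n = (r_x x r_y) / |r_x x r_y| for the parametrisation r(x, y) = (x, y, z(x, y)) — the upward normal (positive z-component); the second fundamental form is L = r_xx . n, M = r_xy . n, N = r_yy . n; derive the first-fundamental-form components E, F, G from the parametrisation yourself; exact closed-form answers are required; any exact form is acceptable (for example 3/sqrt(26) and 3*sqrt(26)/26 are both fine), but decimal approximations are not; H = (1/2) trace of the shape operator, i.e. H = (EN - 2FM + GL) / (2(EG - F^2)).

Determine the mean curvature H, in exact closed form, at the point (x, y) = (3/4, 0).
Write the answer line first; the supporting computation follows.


Answer: H = -5*sqrt(14)/98

z_x = -3, z_y = -2, z_xx = -4, z_xy = 0, z_yy = 0
E = 10, F = 6, G = 5; answer radicand W^2 = 14
unnormalised second-form numerators: l = -4, m = 0, n = 0; L = l/sqrt(14), and similarly M = m/sqrt(W^2), N = n/sqrt(W^2)
H = (E*n - 2*F*m + G*l) / (2*(EG - F^2)*sqrt(W^2)); E*n - 2*F*m + G*l = -20, EG - F^2 = 14, so H = (-5/7)/sqrt(14)


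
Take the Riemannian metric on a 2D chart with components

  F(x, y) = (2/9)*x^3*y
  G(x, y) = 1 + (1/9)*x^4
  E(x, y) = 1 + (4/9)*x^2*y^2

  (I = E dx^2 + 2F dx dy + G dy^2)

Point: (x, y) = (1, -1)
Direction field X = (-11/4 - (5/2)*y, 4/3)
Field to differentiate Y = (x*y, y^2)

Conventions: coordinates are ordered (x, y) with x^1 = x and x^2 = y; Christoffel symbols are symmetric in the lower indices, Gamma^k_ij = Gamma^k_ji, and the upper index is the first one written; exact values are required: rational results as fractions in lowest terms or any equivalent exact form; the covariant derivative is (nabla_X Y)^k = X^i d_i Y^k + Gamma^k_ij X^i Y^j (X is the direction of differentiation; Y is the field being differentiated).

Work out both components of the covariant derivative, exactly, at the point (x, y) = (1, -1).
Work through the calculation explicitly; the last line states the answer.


E = 13/9, F = -2/9, G = 10/9 at the point
E_x = 8/9, E_y = -8/9, F_x = -2/3, F_y = 2/9, G_x = 4/9, G_y = 0
EG - F^2 = 14/9;  g^inv = (9/14) * [[10/9, 2/9], [2/9, 13/9]]
first-kind symbols [ij,l] = (1/2)(d_i g_jl + d_j g_il - d_l g_ij): [xx,x] = E_x/2 = 4/9, [xx,y] = F_x - E_y/2 = -2/9, [xy,x] = E_y/2 = -4/9, [xy,y] = G_x/2 = 2/9, [yy,x] = F_y - G_x/2 = 0, [yy,y] = G_y/2 = 0
Gamma^x_ij = (G*[ij,x] - F*[ij,y])/(EG - F^2), Gamma^y_ij = (E*[ij,y] - F*[ij,x])/(EG - F^2)
Gamma_xxx = 2/7, Gamma_xxy = -2/7, Gamma_xyy = 0, Gamma_yxx = -1/7, Gamma_yxy = 1/7, Gamma_yyy = 0
X = (-1/4, 4/3), Y = (-1, 1) at the point

Answer: (nabla_X Y)^x = 59/28, (nabla_X Y)^y = -41/14


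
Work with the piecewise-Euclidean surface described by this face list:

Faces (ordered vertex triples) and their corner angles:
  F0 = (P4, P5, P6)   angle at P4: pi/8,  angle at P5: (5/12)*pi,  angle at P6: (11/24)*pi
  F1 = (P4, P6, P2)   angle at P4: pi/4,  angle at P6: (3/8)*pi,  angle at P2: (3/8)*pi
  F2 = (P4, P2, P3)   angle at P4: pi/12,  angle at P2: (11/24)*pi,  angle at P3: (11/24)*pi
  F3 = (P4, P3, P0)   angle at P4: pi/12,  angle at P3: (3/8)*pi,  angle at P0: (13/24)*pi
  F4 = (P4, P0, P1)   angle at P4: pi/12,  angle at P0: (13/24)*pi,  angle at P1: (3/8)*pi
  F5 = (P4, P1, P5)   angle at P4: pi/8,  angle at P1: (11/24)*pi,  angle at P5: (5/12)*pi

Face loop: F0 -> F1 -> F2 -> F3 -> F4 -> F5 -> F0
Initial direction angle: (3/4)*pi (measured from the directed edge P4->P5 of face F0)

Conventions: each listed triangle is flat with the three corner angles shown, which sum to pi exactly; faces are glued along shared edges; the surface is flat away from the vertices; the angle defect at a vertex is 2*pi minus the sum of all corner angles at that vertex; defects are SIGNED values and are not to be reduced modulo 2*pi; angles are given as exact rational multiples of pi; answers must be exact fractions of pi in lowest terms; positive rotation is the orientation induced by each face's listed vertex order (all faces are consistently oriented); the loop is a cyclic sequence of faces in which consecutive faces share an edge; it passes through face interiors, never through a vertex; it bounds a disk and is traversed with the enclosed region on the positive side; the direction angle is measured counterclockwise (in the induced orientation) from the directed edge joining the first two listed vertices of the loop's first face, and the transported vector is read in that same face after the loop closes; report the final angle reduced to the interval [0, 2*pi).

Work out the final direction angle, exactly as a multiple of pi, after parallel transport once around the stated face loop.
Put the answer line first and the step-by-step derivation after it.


Answer: final direction angle = 0

enclosed vertex P4: corner angles sum to (3/4)*pi, defect = 2*pi - (3/4)*pi = (5/4)*pi
final direction = starting direction + enclosed defect total, reduced mod 2*pi (induced orientation)
final angle = (3/4)*pi + (5/4)*pi = 0 (mod 2*pi)


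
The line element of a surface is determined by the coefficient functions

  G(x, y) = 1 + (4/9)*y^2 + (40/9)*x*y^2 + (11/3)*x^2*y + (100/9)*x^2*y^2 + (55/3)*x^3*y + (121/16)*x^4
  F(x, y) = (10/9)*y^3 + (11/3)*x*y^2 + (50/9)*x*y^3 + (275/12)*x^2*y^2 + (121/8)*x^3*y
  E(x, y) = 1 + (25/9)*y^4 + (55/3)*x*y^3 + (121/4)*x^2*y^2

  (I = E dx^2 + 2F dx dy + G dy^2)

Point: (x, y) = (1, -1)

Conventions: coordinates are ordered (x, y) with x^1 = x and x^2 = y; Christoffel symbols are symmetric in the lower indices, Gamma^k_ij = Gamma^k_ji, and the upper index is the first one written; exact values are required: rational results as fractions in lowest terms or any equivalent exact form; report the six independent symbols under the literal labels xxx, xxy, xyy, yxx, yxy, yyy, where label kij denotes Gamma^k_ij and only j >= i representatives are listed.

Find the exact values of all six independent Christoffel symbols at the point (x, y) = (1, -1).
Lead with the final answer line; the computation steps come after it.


Answer: Gamma_xxx = 3036/2485, Gamma_xxy = -1196/2485, Gamma_xyy = -2208/2485, Gamma_yxx = 198/497, Gamma_yxy = -78/497, Gamma_yyy = -144/497

E = 565/36, F = 115/24, G = 41/16 at the point
E_x = 253/6, E_y = -299/18, F_x = -103/72, F_y = -433/24, G_x = -65/12, G_y = -10
EG - F^2 = 2485/144;  g^inv = (144/2485) * [[41/16, -115/24], [-115/24, 565/36]]
first-kind symbols [ij,l] = (1/2)(d_i g_jl + d_j g_il - d_l g_ij): [xx,x] = E_x/2 = 253/12, [xx,y] = F_x - E_y/2 = 55/8, [xy,x] = E_y/2 = -299/36, [xy,y] = G_x/2 = -65/24, [yy,x] = F_y - G_x/2 = -46/3, [yy,y] = G_y/2 = -5
Gamma^x_ij = (G*[ij,x] - F*[ij,y])/(EG - F^2), Gamma^y_ij = (E*[ij,y] - F*[ij,x])/(EG - F^2)


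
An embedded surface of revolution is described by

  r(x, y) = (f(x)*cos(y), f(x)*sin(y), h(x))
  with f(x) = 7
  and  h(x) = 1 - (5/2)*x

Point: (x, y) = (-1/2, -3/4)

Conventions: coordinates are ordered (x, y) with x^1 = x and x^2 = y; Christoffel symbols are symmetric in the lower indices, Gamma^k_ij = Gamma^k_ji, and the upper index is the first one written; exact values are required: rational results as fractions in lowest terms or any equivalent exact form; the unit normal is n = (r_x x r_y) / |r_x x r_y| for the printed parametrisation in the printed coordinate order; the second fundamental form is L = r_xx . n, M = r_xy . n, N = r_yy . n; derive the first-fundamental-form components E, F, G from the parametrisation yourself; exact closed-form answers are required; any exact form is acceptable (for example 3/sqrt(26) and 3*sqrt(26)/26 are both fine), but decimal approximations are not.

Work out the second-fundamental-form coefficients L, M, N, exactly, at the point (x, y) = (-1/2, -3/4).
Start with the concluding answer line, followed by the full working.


Answer: L = 0, M = 0, N = -7

f = 7, f' = 0, f'' = 0, h' = -5/2, h'' = 0
E = 25/4, F = 0, G = 49; answer radicand W^2 = 25/4
unnormalised second-form numerators: l = 0, m = 0, n = -35/2; L = l/sqrt(25/4), and similarly M = m/sqrt(W^2), N = n/sqrt(W^2)


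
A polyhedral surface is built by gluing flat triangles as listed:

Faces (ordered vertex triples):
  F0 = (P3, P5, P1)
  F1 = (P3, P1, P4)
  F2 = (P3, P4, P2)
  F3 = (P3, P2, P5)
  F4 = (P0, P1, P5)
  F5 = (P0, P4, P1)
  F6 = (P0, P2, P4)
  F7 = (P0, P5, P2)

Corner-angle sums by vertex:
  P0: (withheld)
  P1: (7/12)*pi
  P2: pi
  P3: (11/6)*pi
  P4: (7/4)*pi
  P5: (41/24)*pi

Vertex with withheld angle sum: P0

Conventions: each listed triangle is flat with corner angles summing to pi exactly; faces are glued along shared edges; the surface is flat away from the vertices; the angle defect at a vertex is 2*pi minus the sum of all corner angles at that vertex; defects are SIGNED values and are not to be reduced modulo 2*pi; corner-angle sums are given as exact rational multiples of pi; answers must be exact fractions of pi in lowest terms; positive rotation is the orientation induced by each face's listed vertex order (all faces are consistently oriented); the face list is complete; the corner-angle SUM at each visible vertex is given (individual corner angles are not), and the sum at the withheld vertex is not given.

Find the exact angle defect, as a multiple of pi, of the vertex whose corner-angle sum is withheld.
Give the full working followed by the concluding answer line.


V = 6, E = 12, F = 8; chi = V - E + F = 2
Gauss-Bonnet: total defect = 2*pi*chi = 4*pi; visible defects sum to (25/8)*pi

Answer: defect(P0) = (7/8)*pi


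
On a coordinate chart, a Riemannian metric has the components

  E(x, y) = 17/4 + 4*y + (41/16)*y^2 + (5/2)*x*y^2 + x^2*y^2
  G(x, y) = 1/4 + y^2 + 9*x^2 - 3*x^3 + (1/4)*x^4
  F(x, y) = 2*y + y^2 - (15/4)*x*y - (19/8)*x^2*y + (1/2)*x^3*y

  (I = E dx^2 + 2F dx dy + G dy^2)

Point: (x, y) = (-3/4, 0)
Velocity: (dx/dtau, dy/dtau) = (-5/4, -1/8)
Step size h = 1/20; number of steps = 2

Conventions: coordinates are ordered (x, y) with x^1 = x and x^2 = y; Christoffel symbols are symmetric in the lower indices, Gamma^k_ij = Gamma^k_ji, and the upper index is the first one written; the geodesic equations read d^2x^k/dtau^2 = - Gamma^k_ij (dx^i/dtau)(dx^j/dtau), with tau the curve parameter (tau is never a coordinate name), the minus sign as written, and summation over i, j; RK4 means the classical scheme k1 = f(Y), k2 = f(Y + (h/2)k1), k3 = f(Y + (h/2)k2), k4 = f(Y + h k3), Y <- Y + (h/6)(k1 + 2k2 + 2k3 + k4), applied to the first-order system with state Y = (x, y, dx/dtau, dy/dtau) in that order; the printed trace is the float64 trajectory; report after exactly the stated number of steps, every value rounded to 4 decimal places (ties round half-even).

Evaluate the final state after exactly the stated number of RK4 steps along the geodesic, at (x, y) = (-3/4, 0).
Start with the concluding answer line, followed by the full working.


Answer: x = -0.8757, y = -0.0087, dx/dtau = -1.2626, dy/dtau = -0.0554

f(Y) = (dx/dtau, dy/dtau, -Gamma^x_ij Y'^i Y'^j, -Gamma^y_ij Y'^i Y'^j) with the Gammas evaluated at the stage position; h = 0.050000; intermediate values shown to 6 dp
step 0: x = -0.7500, y = 0.0000, dx/dtau = -1.2500, dy/dtau = -0.1250
step 1:
  k1: at (x, y) = (-0.750000, 0.000000), (dx/dtau, dy/dtau) = (-1.250000, -0.125000); Gamma_xxx = 0.000000, Gamma_xxy = 0.470588, Gamma_xyy = 3.001838, Gamma_yxx = -0.300425, Gamma_yxy = -1.425847, Gamma_yyy = 0.000000; k1 = (-1.250000, -0.125000, -0.193963, 0.914992)
  k2: at (x, y) = (-0.781250, -0.003125), (dx/dtau, dy/dtau) = (-1.254849, -0.102125); Gamma_xxx = -0.000656, Gamma_xxy = 0.467785, Gamma_xyy = 3.127242, Gamma_yxx = -0.275077, Gamma_yxy = -1.377703, Gamma_yyy = 0.003925; k2 = (-1.254849, -0.102125, -0.151478, 0.786218)
  k3: at (x, y) = (-0.781371, -0.002553), (dx/dtau, dy/dtau) = (-1.253787, -0.105345); Gamma_xxx = -0.000536, Gamma_xxy = 0.468299, Gamma_xyy = 3.126284, Gamma_yxx = -0.275012, Gamma_yxy = -1.377644, Gamma_yyy = 0.003205; k3 = (-1.253787, -0.105345, -0.157557, 0.796196)
  k4: at (x, y) = (-0.812689, -0.005267), (dx/dtau, dy/dtau) = (-1.257878, -0.085190); Gamma_xxx = -0.001006, Gamma_xxy = 0.466125, Gamma_xyy = 3.252533, Gamma_yxx = -0.252674, Gamma_yxy = -1.332758, Gamma_yyy = 0.006274; k4 = (-1.257878, -0.085190, -0.121912, 0.685384)
  Y <- Y + (h/6)(k1 + 2k2 + 2k3 + k4): x = -0.8127, y = -0.0052, dx/dtau = -1.2578, dy/dtau = -0.0853
step 2:
  k1: at (x, y) = (-0.812710, -0.005209), (dx/dtau, dy/dtau) = (-1.257783, -0.085290); Gamma_xxx = -0.000995, Gamma_xxy = 0.466174, Gamma_xyy = 3.252460, Gamma_yxx = -0.252661, Gamma_yxy = -1.332741, Gamma_yyy = 0.006204; k1 = (-1.257783, -0.085290, -0.122105, 0.685613)
  k2: at (x, y) = (-0.844154, -0.007342), (dx/dtau, dy/dtau) = (-1.260835, -0.068150); Gamma_xxx = -0.001277, Gamma_xxy = 0.464723, Gamma_xyy = 3.379239, Gamma_yxx = -0.232837, Gamma_yxy = -1.290757, Gamma_yyy = 0.008282; k2 = (-1.260835, -0.068150, -0.093528, 0.591922)
  k3: at (x, y) = (-0.844230, -0.006913), (dx/dtau, dy/dtau) = (-1.260121, -0.070492); Gamma_xxx = -0.001202, Gamma_xxy = 0.465068, Gamma_xyy = 3.378366, Gamma_yxx = -0.232783, Gamma_yxy = -1.290732, Gamma_yyy = 0.007795; k3 = (-1.260121, -0.070492, -0.097502, 0.598906)
  k4: at (x, y) = (-0.875716, -0.008734), (dx/dtau, dy/dtau) = (-1.262658, -0.055345); Gamma_xxx = -0.001383, Gamma_xxy = 0.464031, Gamma_xyy = 3.505871, Gamma_yxx = -0.215135, Gamma_yxy = -1.251440, Gamma_yyy = 0.009313; k4 = (-1.262658, -0.055345, -0.073388, 0.517867)
  Y <- Y + (h/6)(k1 + 2k2 + 2k3 + k4): x = -0.8757, y = -0.0087, dx/dtau = -1.2626, dy/dtau = -0.0554
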